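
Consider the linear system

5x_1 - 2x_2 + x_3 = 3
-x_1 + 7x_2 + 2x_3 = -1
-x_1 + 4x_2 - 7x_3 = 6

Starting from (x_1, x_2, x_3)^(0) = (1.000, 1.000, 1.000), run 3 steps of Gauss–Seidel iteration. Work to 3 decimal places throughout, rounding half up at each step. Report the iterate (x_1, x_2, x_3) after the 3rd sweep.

(0.874, 0.209, -0.863)

Iteration 1:
  x_1 = (3 - (-2)·1.000 - (1)·1.000) / (5) = 0.800
  x_2 = (-1 - (-1)·0.800 - (2)·1.000) / (7) = -0.314
  x_3 = (6 - (-1)·0.800 - (4)·-0.314) / (-7) = -1.151
Iteration 2:
  x_1 = (3 - (-2)·-0.314 - (1)·-1.151) / (5) = 0.705
  x_2 = (-1 - (-1)·0.705 - (2)·-1.151) / (7) = 0.287
  x_3 = (6 - (-1)·0.705 - (4)·0.287) / (-7) = -0.794
Iteration 3:
  x_1 = (3 - (-2)·0.287 - (1)·-0.794) / (5) = 0.874
  x_2 = (-1 - (-1)·0.874 - (2)·-0.794) / (7) = 0.209
  x_3 = (6 - (-1)·0.874 - (4)·0.209) / (-7) = -0.863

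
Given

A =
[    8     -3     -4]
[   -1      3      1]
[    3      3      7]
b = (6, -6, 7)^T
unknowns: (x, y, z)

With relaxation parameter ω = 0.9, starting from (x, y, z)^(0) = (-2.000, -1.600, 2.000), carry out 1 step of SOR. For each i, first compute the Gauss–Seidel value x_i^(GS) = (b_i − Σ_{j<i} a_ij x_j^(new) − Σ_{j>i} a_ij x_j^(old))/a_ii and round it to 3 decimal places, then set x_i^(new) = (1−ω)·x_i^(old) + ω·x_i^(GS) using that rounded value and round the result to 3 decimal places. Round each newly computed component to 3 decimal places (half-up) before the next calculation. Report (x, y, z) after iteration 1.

(0.835, -2.309, 1.669)

Iteration 1:
  x: GS value = (6 - (-3)·-1.600 - (-4)·2.000) / (8) = 1.150;  x ← (1−ω)·-2.000 + ω·1.150 = 0.835
  y: GS value = (-6 - (-1)·0.835 - (1)·2.000) / (3) = -2.388;  y ← (1−ω)·-1.600 + ω·-2.388 = -2.309
  z: GS value = (7 - (3)·0.835 - (3)·-2.309) / (7) = 1.632;  z ← (1−ω)·2.000 + ω·1.632 = 1.669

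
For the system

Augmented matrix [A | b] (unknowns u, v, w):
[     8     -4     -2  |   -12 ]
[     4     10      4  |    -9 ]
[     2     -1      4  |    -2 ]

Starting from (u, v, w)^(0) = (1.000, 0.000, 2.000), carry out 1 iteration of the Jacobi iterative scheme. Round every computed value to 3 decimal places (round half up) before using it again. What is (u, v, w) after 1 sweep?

Iteration 1:
  u = (-12 - (-4)·0.000 - (-2)·2.000) / (8) = -1.000
  v = (-9 - (4)·1.000 - (4)·2.000) / (10) = -2.100
  w = (-2 - (2)·1.000 - (-1)·0.000) / (4) = -1.000

(-1.000, -2.100, -1.000)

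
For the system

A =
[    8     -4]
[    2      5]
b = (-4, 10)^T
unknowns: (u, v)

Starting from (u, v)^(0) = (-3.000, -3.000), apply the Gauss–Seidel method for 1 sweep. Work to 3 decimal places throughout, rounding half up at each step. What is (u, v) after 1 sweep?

(-2.000, 2.800)

Iteration 1:
  u = (-4 - (-4)·-3.000) / (8) = -2.000
  v = (10 - (2)·-2.000) / (5) = 2.800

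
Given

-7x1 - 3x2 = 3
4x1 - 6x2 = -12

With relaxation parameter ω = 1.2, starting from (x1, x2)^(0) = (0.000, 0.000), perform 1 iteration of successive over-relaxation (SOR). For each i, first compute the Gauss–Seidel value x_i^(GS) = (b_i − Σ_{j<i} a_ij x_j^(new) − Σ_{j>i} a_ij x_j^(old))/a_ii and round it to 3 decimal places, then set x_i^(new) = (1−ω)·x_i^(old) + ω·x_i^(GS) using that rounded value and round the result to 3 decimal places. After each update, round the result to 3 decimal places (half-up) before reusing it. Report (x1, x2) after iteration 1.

(-0.515, 1.988)

Iteration 1:
  x1: GS value = (3 - (-3)·0.000) / (-7) = -0.429;  x1 ← (1−ω)·0.000 + ω·-0.429 = -0.515
  x2: GS value = (-12 - (4)·-0.515) / (-6) = 1.657;  x2 ← (1−ω)·0.000 + ω·1.657 = 1.988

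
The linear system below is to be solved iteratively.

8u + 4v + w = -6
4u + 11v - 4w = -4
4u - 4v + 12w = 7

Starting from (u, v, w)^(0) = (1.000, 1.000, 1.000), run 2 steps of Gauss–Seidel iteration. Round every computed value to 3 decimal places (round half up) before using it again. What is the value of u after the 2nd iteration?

-1.151

Iteration 1:
  u = (-6 - (4)·1.000 - (1)·1.000) / (8) = -1.375
  v = (-4 - (4)·-1.375 - (-4)·1.000) / (11) = 0.500
  w = (7 - (4)·-1.375 - (-4)·0.500) / (12) = 1.208
Iteration 2:
  u = (-6 - (4)·0.500 - (1)·1.208) / (8) = -1.151
  v = (-4 - (4)·-1.151 - (-4)·1.208) / (11) = 0.494
  w = (7 - (4)·-1.151 - (-4)·0.494) / (12) = 1.132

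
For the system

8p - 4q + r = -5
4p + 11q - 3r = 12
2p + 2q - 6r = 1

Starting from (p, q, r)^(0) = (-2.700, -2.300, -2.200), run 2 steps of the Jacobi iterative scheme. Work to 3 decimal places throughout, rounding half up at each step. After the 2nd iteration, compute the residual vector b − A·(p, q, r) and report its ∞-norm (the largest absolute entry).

3.010

Iteration 1:
  p = (-5 - (-4)·-2.300 - (1)·-2.200) / (8) = -1.500
  q = (12 - (4)·-2.700 - (-3)·-2.200) / (11) = 1.473
  r = (1 - (2)·-2.700 - (2)·-2.300) / (-6) = -1.833
Iteration 2:
  p = (-5 - (-4)·1.473 - (1)·-1.833) / (8) = 0.341
  q = (12 - (4)·-1.500 - (-3)·-1.833) / (11) = 1.136
  r = (1 - (2)·-1.500 - (2)·1.473) / (-6) = -0.176
Residual b − A·x = (-3.008, -2.388, -3.010); ∞-norm = 3.010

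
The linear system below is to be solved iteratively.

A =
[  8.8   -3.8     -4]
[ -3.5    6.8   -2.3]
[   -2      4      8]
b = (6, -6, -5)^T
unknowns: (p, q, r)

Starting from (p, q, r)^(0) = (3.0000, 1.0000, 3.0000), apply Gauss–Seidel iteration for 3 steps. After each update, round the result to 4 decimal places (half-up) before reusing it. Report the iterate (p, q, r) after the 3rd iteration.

(0.3799, -0.7108, -0.1746)

Iteration 1:
  p = (6 - (-3.8)·1.0000 - (-4)·3.0000) / (8.8) = 2.4773
  q = (-6 - (-3.5)·2.4773 - (-2.3)·3.0000) / (6.8) = 1.4074
  r = (-5 - (-2)·2.4773 - (4)·1.4074) / (8) = -0.7094
Iteration 2:
  p = (6 - (-3.8)·1.4074 - (-4)·-0.7094) / (8.8) = 0.9671
  q = (-6 - (-3.5)·0.9671 - (-2.3)·-0.7094) / (6.8) = -0.6245
  r = (-5 - (-2)·0.9671 - (4)·-0.6245) / (8) = -0.0710
Iteration 3:
  p = (6 - (-3.8)·-0.6245 - (-4)·-0.0710) / (8.8) = 0.3799
  q = (-6 - (-3.5)·0.3799 - (-2.3)·-0.0710) / (6.8) = -0.7108
  r = (-5 - (-2)·0.3799 - (4)·-0.7108) / (8) = -0.1746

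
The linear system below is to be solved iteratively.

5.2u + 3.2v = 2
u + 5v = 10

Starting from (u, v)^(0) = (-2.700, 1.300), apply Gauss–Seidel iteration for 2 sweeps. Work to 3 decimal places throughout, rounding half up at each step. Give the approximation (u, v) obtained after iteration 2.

Iteration 1:
  u = (2 - (3.2)·1.300) / (5.2) = -0.415
  v = (10 - (1)·-0.415) / (5) = 2.083
Iteration 2:
  u = (2 - (3.2)·2.083) / (5.2) = -0.897
  v = (10 - (1)·-0.897) / (5) = 2.179

(-0.897, 2.179)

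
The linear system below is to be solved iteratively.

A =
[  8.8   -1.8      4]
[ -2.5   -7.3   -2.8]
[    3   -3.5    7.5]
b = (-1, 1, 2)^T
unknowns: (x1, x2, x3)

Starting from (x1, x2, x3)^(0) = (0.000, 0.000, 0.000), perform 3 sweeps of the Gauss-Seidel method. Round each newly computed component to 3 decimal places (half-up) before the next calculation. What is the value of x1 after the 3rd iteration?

-0.280

Iteration 1:
  x1 = (-1 - (-1.8)·0.000 - (4)·0.000) / (8.8) = -0.114
  x2 = (1 - (-2.5)·-0.114 - (-2.8)·0.000) / (-7.3) = -0.098
  x3 = (2 - (3)·-0.114 - (-3.5)·-0.098) / (7.5) = 0.267
Iteration 2:
  x1 = (-1 - (-1.8)·-0.098 - (4)·0.267) / (8.8) = -0.255
  x2 = (1 - (-2.5)·-0.255 - (-2.8)·0.267) / (-7.3) = -0.152
  x3 = (2 - (3)·-0.255 - (-3.5)·-0.152) / (7.5) = 0.298
Iteration 3:
  x1 = (-1 - (-1.8)·-0.152 - (4)·0.298) / (8.8) = -0.280
  x2 = (1 - (-2.5)·-0.280 - (-2.8)·0.298) / (-7.3) = -0.155
  x3 = (2 - (3)·-0.280 - (-3.5)·-0.155) / (7.5) = 0.306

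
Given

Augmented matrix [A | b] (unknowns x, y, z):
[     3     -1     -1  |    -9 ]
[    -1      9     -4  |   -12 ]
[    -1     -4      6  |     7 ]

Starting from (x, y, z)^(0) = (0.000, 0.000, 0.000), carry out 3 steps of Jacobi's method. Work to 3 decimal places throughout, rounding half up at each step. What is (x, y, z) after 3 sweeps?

(-3.457, -1.771, -0.108)

Iteration 1:
  x = (-9 - (-1)·0.000 - (-1)·0.000) / (3) = -3.000
  y = (-12 - (-1)·0.000 - (-4)·0.000) / (9) = -1.333
  z = (7 - (-1)·0.000 - (-4)·0.000) / (6) = 1.167
Iteration 2:
  x = (-9 - (-1)·-1.333 - (-1)·1.167) / (3) = -3.055
  y = (-12 - (-1)·-3.000 - (-4)·1.167) / (9) = -1.148
  z = (7 - (-1)·-3.000 - (-4)·-1.333) / (6) = -0.222
Iteration 3:
  x = (-9 - (-1)·-1.148 - (-1)·-0.222) / (3) = -3.457
  y = (-12 - (-1)·-3.055 - (-4)·-0.222) / (9) = -1.771
  z = (7 - (-1)·-3.055 - (-4)·-1.148) / (6) = -0.108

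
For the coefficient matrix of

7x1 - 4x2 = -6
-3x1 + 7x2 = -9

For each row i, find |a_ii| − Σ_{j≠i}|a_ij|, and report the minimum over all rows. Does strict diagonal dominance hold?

3

row 1: |7| − (4) = 3
row 2: |7| − (3) = 4
minimum over rows = 3 → strictly diagonally dominant (convergence guaranteed)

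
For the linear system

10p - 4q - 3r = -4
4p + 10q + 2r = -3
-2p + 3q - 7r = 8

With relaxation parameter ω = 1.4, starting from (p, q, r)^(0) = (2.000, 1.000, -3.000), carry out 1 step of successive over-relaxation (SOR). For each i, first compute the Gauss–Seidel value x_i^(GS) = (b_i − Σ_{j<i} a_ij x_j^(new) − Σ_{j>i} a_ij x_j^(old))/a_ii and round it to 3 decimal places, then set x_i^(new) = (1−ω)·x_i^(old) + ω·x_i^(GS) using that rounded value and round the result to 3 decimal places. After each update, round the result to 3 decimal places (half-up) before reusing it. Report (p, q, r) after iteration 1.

(-2.060, 1.174, 1.129)

Iteration 1:
  p: GS value = (-4 - (-4)·1.000 - (-3)·-3.000) / (10) = -0.900;  p ← (1−ω)·2.000 + ω·-0.900 = -2.060
  q: GS value = (-3 - (4)·-2.060 - (2)·-3.000) / (10) = 1.124;  q ← (1−ω)·1.000 + ω·1.124 = 1.174
  r: GS value = (8 - (-2)·-2.060 - (3)·1.174) / (-7) = -0.051;  r ← (1−ω)·-3.000 + ω·-0.051 = 1.129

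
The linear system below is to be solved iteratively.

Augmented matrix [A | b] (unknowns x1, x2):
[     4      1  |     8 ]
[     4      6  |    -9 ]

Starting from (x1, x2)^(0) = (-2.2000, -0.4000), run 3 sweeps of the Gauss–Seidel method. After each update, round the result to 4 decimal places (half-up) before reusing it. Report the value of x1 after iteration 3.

2.8292

Iteration 1:
  x1 = (8 - (1)·-0.4000) / (4) = 2.1000
  x2 = (-9 - (4)·2.1000) / (6) = -2.9000
Iteration 2:
  x1 = (8 - (1)·-2.9000) / (4) = 2.7250
  x2 = (-9 - (4)·2.7250) / (6) = -3.3167
Iteration 3:
  x1 = (8 - (1)·-3.3167) / (4) = 2.8292
  x2 = (-9 - (4)·2.8292) / (6) = -3.3861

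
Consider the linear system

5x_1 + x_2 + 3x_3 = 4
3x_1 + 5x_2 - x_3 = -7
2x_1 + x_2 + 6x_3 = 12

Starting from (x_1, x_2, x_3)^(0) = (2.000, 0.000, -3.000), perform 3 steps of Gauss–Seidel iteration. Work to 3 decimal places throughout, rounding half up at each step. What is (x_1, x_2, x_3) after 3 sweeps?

(-0.171, -0.884, 2.204)

Iteration 1:
  x_1 = (4 - (1)·0.000 - (3)·-3.000) / (5) = 2.600
  x_2 = (-7 - (3)·2.600 - (-1)·-3.000) / (5) = -3.560
  x_3 = (12 - (2)·2.600 - (1)·-3.560) / (6) = 1.727
Iteration 2:
  x_1 = (4 - (1)·-3.560 - (3)·1.727) / (5) = 0.476
  x_2 = (-7 - (3)·0.476 - (-1)·1.727) / (5) = -1.340
  x_3 = (12 - (2)·0.476 - (1)·-1.340) / (6) = 2.065
Iteration 3:
  x_1 = (4 - (1)·-1.340 - (3)·2.065) / (5) = -0.171
  x_2 = (-7 - (3)·-0.171 - (-1)·2.065) / (5) = -0.884
  x_3 = (12 - (2)·-0.171 - (1)·-0.884) / (6) = 2.204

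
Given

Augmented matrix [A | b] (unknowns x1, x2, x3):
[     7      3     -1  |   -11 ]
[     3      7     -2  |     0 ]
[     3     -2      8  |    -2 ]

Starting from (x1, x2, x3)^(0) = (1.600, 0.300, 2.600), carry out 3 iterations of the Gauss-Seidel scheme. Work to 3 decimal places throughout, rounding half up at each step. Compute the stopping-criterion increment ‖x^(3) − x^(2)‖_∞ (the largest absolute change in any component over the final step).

0.144

Iteration 1:
  x1 = (-11 - (3)·0.300 - (-1)·2.600) / (7) = -1.329
  x2 = (0 - (3)·-1.329 - (-2)·2.600) / (7) = 1.312
  x3 = (-2 - (3)·-1.329 - (-2)·1.312) / (8) = 0.576
Iteration 2:
  x1 = (-11 - (3)·1.312 - (-1)·0.576) / (7) = -2.051
  x2 = (0 - (3)·-2.051 - (-2)·0.576) / (7) = 1.044
  x3 = (-2 - (3)·-2.051 - (-2)·1.044) / (8) = 0.780
Iteration 3:
  x1 = (-11 - (3)·1.044 - (-1)·0.780) / (7) = -1.907
  x2 = (0 - (3)·-1.907 - (-2)·0.780) / (7) = 1.040
  x3 = (-2 - (3)·-1.907 - (-2)·1.040) / (8) = 0.725
Change: (0.144, -0.004, -0.055) → max |·| = 0.144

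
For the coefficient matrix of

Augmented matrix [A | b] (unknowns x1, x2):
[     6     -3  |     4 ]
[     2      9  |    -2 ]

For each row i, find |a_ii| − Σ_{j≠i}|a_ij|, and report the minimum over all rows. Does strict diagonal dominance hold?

3

row 1: |6| − (3) = 3
row 2: |9| − (2) = 7
minimum over rows = 3 → strictly diagonally dominant (convergence guaranteed)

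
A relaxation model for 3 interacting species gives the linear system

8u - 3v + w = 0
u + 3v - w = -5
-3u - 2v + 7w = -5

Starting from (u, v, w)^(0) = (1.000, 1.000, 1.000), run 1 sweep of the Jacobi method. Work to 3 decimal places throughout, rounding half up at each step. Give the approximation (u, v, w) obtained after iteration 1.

(0.250, -1.667, 0.000)

Iteration 1:
  u = (0 - (-3)·1.000 - (1)·1.000) / (8) = 0.250
  v = (-5 - (1)·1.000 - (-1)·1.000) / (3) = -1.667
  w = (-5 - (-3)·1.000 - (-2)·1.000) / (7) = 0.000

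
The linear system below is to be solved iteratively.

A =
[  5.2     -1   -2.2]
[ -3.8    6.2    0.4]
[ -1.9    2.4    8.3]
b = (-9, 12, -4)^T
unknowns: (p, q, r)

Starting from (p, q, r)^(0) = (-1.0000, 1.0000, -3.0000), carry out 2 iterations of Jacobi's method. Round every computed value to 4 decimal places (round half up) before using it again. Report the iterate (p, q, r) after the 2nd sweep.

Iteration 1:
  p = (-9 - (-1)·1.0000 - (-2.2)·-3.0000) / (5.2) = -2.8077
  q = (12 - (-3.8)·-1.0000 - (0.4)·-3.0000) / (6.2) = 1.5161
  r = (-4 - (-1.9)·-1.0000 - (2.4)·1.0000) / (8.3) = -1.0000
Iteration 2:
  p = (-9 - (-1)·1.5161 - (-2.2)·-1.0000) / (5.2) = -1.8623
  q = (12 - (-3.8)·-2.8077 - (0.4)·-1.0000) / (6.2) = 0.2792
  r = (-4 - (-1.9)·-2.8077 - (2.4)·1.5161) / (8.3) = -1.5630

(-1.8623, 0.2792, -1.5630)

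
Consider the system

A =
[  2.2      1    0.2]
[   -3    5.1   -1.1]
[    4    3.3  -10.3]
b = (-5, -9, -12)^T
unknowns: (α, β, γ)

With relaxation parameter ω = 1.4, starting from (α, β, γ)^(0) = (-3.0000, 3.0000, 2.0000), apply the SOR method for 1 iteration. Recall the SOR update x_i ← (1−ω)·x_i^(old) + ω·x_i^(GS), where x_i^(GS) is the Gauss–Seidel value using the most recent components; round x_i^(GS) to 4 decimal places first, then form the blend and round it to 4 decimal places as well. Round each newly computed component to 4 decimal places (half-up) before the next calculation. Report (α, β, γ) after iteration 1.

Iteration 1:
  α: GS value = (-5 - (1)·3.0000 - (0.2)·2.0000) / (2.2) = -3.8182;  α ← (1−ω)·-3.0000 + ω·-3.8182 = -4.1455
  β: GS value = (-9 - (-3)·-4.1455 - (-1.1)·2.0000) / (5.1) = -3.7719;  β ← (1−ω)·3.0000 + ω·-3.7719 = -6.4807
  γ: GS value = (-12 - (4)·-4.1455 - (3.3)·-6.4807) / (-10.3) = -2.5212;  γ ← (1−ω)·2.0000 + ω·-2.5212 = -4.3297

(-4.1455, -6.4807, -4.3297)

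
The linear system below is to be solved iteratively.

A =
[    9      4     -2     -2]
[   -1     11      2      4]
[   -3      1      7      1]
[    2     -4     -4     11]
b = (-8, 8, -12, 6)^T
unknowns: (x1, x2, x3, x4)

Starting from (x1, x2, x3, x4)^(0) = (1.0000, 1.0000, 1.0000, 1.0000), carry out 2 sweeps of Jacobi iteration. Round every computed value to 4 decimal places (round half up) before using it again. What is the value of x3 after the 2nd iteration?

-2.2900

Iteration 1:
  x1 = (-8 - (4)·1.0000 - (-2)·1.0000 - (-2)·1.0000) / (9) = -0.8889
  x2 = (8 - (-1)·1.0000 - (2)·1.0000 - (4)·1.0000) / (11) = 0.2727
  x3 = (-12 - (-3)·1.0000 - (1)·1.0000 - (1)·1.0000) / (7) = -1.5714
  x4 = (6 - (2)·1.0000 - (-4)·1.0000 - (-4)·1.0000) / (11) = 1.0909
Iteration 2:
  x1 = (-8 - (4)·0.2727 - (-2)·-1.5714 - (-2)·1.0909) / (9) = -1.1169
  x2 = (8 - (-1)·-0.8889 - (2)·-1.5714 - (4)·1.0909) / (11) = 0.5355
  x3 = (-12 - (-3)·-0.8889 - (1)·0.2727 - (1)·1.0909) / (7) = -2.2900
  x4 = (6 - (2)·-0.8889 - (-4)·0.2727 - (-4)·-1.5714) / (11) = 0.2348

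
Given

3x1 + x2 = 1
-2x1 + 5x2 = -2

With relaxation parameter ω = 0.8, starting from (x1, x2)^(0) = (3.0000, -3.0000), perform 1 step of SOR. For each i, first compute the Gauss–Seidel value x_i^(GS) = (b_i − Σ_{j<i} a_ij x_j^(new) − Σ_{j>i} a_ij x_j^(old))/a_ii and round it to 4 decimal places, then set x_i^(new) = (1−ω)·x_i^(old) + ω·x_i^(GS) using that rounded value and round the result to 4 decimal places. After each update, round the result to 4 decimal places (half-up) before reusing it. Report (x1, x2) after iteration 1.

Iteration 1:
  x1: GS value = (1 - (1)·-3.0000) / (3) = 1.3333;  x1 ← (1−ω)·3.0000 + ω·1.3333 = 1.6666
  x2: GS value = (-2 - (-2)·1.6666) / (5) = 0.2666;  x2 ← (1−ω)·-3.0000 + ω·0.2666 = -0.3867

(1.6666, -0.3867)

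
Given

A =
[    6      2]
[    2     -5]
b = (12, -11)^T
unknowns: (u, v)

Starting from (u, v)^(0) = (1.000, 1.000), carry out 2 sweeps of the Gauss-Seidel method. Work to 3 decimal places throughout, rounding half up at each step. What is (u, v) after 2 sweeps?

Iteration 1:
  u = (12 - (2)·1.000) / (6) = 1.667
  v = (-11 - (2)·1.667) / (-5) = 2.867
Iteration 2:
  u = (12 - (2)·2.867) / (6) = 1.044
  v = (-11 - (2)·1.044) / (-5) = 2.618

(1.044, 2.618)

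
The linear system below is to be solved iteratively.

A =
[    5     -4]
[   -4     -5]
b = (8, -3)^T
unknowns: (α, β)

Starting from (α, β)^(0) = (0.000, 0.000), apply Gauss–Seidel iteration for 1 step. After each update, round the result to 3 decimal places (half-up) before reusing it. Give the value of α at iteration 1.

1.600

Iteration 1:
  α = (8 - (-4)·0.000) / (5) = 1.600
  β = (-3 - (-4)·1.600) / (-5) = -0.680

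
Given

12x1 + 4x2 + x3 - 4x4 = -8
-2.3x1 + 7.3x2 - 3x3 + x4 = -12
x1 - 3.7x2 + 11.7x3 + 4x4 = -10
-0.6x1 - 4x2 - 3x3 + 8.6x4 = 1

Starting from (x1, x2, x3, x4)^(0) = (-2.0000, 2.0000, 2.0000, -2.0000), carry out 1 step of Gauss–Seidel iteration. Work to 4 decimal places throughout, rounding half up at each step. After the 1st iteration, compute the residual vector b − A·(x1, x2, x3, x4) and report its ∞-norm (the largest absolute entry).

20.3457

Iteration 1:
  x1 = (-8 - (4)·2.0000 - (1)·2.0000 - (-4)·-2.0000) / (12) = -2.1667
  x2 = (-12 - (-2.3)·-2.1667 - (-3)·2.0000 - (1)·-2.0000) / (7.3) = -1.2306
  x3 = (-10 - (1)·-2.1667 - (-3.7)·-1.2306 - (4)·-2.0000) / (11.7) = -0.3749
  x4 = (1 - (-0.6)·-2.1667 - (-4)·-1.2306 - (-3)·-0.3749) / (8.6) = -0.7380
Residual b − A·x = (20.3457, -8.3867, -5.0482, -0.0003); ∞-norm = 20.3457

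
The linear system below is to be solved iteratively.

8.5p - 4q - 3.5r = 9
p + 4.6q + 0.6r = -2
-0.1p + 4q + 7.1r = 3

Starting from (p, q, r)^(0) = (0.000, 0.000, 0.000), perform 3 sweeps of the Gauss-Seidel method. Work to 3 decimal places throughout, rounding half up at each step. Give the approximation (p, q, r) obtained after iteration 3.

Iteration 1:
  p = (9 - (-4)·0.000 - (-3.5)·0.000) / (8.5) = 1.059
  q = (-2 - (1)·1.059 - (0.6)·0.000) / (4.6) = -0.665
  r = (3 - (-0.1)·1.059 - (4)·-0.665) / (7.1) = 0.812
Iteration 2:
  p = (9 - (-4)·-0.665 - (-3.5)·0.812) / (8.5) = 1.080
  q = (-2 - (1)·1.080 - (0.6)·0.812) / (4.6) = -0.775
  r = (3 - (-0.1)·1.080 - (4)·-0.775) / (7.1) = 0.874
Iteration 3:
  p = (9 - (-4)·-0.775 - (-3.5)·0.874) / (8.5) = 1.054
  q = (-2 - (1)·1.054 - (0.6)·0.874) / (4.6) = -0.778
  r = (3 - (-0.1)·1.054 - (4)·-0.778) / (7.1) = 0.876

(1.054, -0.778, 0.876)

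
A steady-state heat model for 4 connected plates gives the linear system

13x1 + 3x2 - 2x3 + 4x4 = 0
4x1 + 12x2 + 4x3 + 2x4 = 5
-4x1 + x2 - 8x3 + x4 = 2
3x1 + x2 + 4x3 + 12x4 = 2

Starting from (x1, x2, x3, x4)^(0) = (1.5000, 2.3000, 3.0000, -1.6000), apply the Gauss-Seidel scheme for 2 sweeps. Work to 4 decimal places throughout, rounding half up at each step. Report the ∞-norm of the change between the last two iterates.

Iteration 1:
  x1 = (0 - (3)·2.3000 - (-2)·3.0000 - (4)·-1.6000) / (13) = 0.4231
  x2 = (5 - (4)·0.4231 - (4)·3.0000 - (2)·-1.6000) / (12) = -0.4577
  x3 = (2 - (-4)·0.4231 - (1)·-0.4577 - (1)·-1.6000) / (-8) = -0.7188
  x4 = (2 - (3)·0.4231 - (1)·-0.4577 - (4)·-0.7188) / (12) = 0.3386
Iteration 2:
  x1 = (0 - (3)·-0.4577 - (-2)·-0.7188 - (4)·0.3386) / (13) = -0.1091
  x2 = (5 - (4)·-0.1091 - (4)·-0.7188 - (2)·0.3386) / (12) = 0.6362
  x3 = (2 - (-4)·-0.1091 - (1)·0.6362 - (1)·0.3386) / (-8) = -0.0736
  x4 = (2 - (3)·-0.1091 - (1)·0.6362 - (4)·-0.0736) / (12) = 0.1655
Change: (-0.5322, 1.0939, 0.6452, -0.1731) → max |·| = 1.0939

1.0939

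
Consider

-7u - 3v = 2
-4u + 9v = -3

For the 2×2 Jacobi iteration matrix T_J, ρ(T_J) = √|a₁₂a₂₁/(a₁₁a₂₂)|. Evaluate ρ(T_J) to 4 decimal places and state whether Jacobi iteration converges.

a₁₂a₂₁/(a₁₁a₂₂) = (-3)·(-4) / ((-7)·(9)) = -0.190476
ρ = √|-0.190476| = √0.190476 = 0.4364
ρ < 1, so Jacobi converges

0.4364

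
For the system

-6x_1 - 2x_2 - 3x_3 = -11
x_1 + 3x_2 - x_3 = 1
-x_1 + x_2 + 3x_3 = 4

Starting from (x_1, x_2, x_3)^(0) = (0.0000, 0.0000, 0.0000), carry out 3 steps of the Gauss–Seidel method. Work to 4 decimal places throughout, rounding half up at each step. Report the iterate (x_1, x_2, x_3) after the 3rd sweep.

(0.8971, 0.5007, 1.4655)

Iteration 1:
  x_1 = (-11 - (-2)·0.0000 - (-3)·0.0000) / (-6) = 1.8333
  x_2 = (1 - (1)·1.8333 - (-1)·0.0000) / (3) = -0.2778
  x_3 = (4 - (-1)·1.8333 - (1)·-0.2778) / (3) = 2.0370
Iteration 2:
  x_1 = (-11 - (-2)·-0.2778 - (-3)·2.0370) / (-6) = 0.9074
  x_2 = (1 - (1)·0.9074 - (-1)·2.0370) / (3) = 0.7099
  x_3 = (4 - (-1)·0.9074 - (1)·0.7099) / (3) = 1.3992
Iteration 3:
  x_1 = (-11 - (-2)·0.7099 - (-3)·1.3992) / (-6) = 0.8971
  x_2 = (1 - (1)·0.8971 - (-1)·1.3992) / (3) = 0.5007
  x_3 = (4 - (-1)·0.8971 - (1)·0.5007) / (3) = 1.4655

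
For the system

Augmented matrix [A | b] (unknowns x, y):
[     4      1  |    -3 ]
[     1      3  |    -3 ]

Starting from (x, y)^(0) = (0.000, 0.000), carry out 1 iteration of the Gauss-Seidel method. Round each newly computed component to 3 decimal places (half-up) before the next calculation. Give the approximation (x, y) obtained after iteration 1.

Iteration 1:
  x = (-3 - (1)·0.000) / (4) = -0.750
  y = (-3 - (1)·-0.750) / (3) = -0.750

(-0.750, -0.750)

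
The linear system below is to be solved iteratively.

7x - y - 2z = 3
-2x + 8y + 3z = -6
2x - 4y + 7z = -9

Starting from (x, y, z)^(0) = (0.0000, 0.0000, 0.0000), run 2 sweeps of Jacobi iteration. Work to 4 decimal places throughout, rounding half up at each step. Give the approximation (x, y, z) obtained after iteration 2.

(-0.0459, -0.1607, -1.8367)

Iteration 1:
  x = (3 - (-1)·0.0000 - (-2)·0.0000) / (7) = 0.4286
  y = (-6 - (-2)·0.0000 - (3)·0.0000) / (8) = -0.7500
  z = (-9 - (2)·0.0000 - (-4)·0.0000) / (7) = -1.2857
Iteration 2:
  x = (3 - (-1)·-0.7500 - (-2)·-1.2857) / (7) = -0.0459
  y = (-6 - (-2)·0.4286 - (3)·-1.2857) / (8) = -0.1607
  z = (-9 - (2)·0.4286 - (-4)·-0.7500) / (7) = -1.8367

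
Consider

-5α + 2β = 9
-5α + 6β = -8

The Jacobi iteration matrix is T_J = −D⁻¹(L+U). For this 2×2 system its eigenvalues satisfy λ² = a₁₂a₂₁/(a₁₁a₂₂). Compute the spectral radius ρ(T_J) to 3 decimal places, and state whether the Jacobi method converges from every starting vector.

0.577

a₁₂a₂₁/(a₁₁a₂₂) = (2)·(-5) / ((-5)·(6)) = 0.333333
ρ = √|0.333333| = √0.333333 = 0.577
ρ < 1, so Jacobi converges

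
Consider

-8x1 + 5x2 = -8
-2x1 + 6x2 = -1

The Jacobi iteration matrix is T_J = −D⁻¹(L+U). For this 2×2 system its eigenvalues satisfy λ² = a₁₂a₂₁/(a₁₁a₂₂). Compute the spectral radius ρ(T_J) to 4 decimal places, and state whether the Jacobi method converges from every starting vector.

a₁₂a₂₁/(a₁₁a₂₂) = (5)·(-2) / ((-8)·(6)) = 0.208333
ρ = √|0.208333| = √0.208333 = 0.4564
ρ < 1, so Jacobi converges

0.4564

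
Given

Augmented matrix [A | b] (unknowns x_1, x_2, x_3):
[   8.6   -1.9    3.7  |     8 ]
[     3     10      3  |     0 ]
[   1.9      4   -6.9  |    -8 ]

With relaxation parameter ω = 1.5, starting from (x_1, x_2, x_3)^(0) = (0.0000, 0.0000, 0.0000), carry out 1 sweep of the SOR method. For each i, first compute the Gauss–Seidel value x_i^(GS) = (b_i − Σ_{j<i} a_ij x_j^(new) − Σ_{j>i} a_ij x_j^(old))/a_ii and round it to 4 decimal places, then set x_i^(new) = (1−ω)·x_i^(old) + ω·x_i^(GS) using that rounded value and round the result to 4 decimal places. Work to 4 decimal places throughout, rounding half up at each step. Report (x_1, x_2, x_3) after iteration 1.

(1.3953, -0.6279, 1.7694)

Iteration 1:
  x_1: GS value = (8 - (-1.9)·0.0000 - (3.7)·0.0000) / (8.6) = 0.9302;  x_1 ← (1−ω)·0.0000 + ω·0.9302 = 1.3953
  x_2: GS value = (0 - (3)·1.3953 - (3)·0.0000) / (10) = -0.4186;  x_2 ← (1−ω)·0.0000 + ω·-0.4186 = -0.6279
  x_3: GS value = (-8 - (1.9)·1.3953 - (4)·-0.6279) / (-6.9) = 1.1796;  x_3 ← (1−ω)·0.0000 + ω·1.1796 = 1.7694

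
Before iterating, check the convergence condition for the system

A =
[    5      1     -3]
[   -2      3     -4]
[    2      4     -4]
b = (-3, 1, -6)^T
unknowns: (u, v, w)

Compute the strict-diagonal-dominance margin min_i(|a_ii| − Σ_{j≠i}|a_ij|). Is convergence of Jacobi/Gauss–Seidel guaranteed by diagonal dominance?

-3

row 1: |5| − (1+3) = 1
row 2: |3| − (2+4) = -3
row 3: |-4| − (2+4) = -2
minimum over rows = -3 → not strictly diagonally dominant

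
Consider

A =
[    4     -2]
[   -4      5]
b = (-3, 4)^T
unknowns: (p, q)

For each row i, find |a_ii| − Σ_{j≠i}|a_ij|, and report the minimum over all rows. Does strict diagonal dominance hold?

1

row 1: |4| − (2) = 2
row 2: |5| − (4) = 1
minimum over rows = 1 → strictly diagonally dominant (convergence guaranteed)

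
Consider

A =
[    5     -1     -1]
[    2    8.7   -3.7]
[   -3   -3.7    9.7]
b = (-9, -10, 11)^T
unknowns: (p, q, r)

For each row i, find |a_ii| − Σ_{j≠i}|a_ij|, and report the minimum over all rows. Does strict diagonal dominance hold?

3

row 1: |5| − (1+1) = 3
row 2: |8.7| − (2+3.7) = 3
row 3: |9.7| − (3+3.7) = 3
minimum over rows = 3 → strictly diagonally dominant (convergence guaranteed)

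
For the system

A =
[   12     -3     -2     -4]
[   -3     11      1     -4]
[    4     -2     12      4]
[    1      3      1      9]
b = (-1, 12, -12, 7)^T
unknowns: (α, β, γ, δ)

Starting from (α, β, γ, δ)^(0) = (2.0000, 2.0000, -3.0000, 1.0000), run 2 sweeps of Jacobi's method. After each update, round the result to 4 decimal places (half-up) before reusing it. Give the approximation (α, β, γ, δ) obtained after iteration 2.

(0.2811, 1.3914, -0.7786, 0.1776)

Iteration 1:
  α = (-1 - (-3)·2.0000 - (-2)·-3.0000 - (-4)·1.0000) / (12) = 0.2500
  β = (12 - (-3)·2.0000 - (1)·-3.0000 - (-4)·1.0000) / (11) = 2.2727
  γ = (-12 - (4)·2.0000 - (-2)·2.0000 - (4)·1.0000) / (12) = -1.6667
  δ = (7 - (1)·2.0000 - (3)·2.0000 - (1)·-3.0000) / (9) = 0.2222
Iteration 2:
  α = (-1 - (-3)·2.2727 - (-2)·-1.6667 - (-4)·0.2222) / (12) = 0.2811
  β = (12 - (-3)·0.2500 - (1)·-1.6667 - (-4)·0.2222) / (11) = 1.3914
  γ = (-12 - (4)·0.2500 - (-2)·2.2727 - (4)·0.2222) / (12) = -0.7786
  δ = (7 - (1)·0.2500 - (3)·2.2727 - (1)·-1.6667) / (9) = 0.1776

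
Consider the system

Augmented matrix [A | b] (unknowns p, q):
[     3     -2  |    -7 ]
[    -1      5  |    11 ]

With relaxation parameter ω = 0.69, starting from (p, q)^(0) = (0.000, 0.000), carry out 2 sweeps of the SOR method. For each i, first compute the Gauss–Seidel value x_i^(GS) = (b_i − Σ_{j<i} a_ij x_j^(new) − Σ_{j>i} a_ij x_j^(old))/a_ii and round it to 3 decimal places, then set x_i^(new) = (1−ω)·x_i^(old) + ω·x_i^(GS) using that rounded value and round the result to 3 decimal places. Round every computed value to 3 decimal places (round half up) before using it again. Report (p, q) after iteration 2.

Iteration 1:
  p: GS value = (-7 - (-2)·0.000) / (3) = -2.333;  p ← (1−ω)·0.000 + ω·-2.333 = -1.610
  q: GS value = (11 - (-1)·-1.610) / (5) = 1.878;  q ← (1−ω)·0.000 + ω·1.878 = 1.296
Iteration 2:
  p: GS value = (-7 - (-2)·1.296) / (3) = -1.469;  p ← (1−ω)·-1.610 + ω·-1.469 = -1.513
  q: GS value = (11 - (-1)·-1.513) / (5) = 1.897;  q ← (1−ω)·1.296 + ω·1.897 = 1.711

(-1.513, 1.711)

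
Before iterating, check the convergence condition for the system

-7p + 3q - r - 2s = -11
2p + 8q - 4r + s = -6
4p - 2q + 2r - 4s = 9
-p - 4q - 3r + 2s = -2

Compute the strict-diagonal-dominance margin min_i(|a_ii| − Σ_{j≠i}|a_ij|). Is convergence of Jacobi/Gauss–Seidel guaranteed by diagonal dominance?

-8

row 1: |-7| − (3+1+2) = 1
row 2: |8| − (2+4+1) = 1
row 3: |2| − (4+2+4) = -8
row 4: |2| − (1+4+3) = -6
minimum over rows = -8 → not strictly diagonally dominant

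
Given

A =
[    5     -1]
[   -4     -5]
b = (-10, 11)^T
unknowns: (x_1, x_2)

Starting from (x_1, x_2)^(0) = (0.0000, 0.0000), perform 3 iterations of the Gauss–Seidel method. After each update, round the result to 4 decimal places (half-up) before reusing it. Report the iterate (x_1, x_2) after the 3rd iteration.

(-2.1008, -0.5194)

Iteration 1:
  x_1 = (-10 - (-1)·0.0000) / (5) = -2.0000
  x_2 = (11 - (-4)·-2.0000) / (-5) = -0.6000
Iteration 2:
  x_1 = (-10 - (-1)·-0.6000) / (5) = -2.1200
  x_2 = (11 - (-4)·-2.1200) / (-5) = -0.5040
Iteration 3:
  x_1 = (-10 - (-1)·-0.5040) / (5) = -2.1008
  x_2 = (11 - (-4)·-2.1008) / (-5) = -0.5194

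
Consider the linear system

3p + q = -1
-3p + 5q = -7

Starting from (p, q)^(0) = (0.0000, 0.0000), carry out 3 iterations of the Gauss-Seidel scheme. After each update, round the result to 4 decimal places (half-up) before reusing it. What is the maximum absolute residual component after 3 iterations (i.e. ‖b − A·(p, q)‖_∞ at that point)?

0.0641

Iteration 1:
  p = (-1 - (1)·0.0000) / (3) = -0.3333
  q = (-7 - (-3)·-0.3333) / (5) = -1.6000
Iteration 2:
  p = (-1 - (1)·-1.6000) / (3) = 0.2000
  q = (-7 - (-3)·0.2000) / (5) = -1.2800
Iteration 3:
  p = (-1 - (1)·-1.2800) / (3) = 0.0933
  q = (-7 - (-3)·0.0933) / (5) = -1.3440
Residual b − A·x = (0.0641, -0.0001); ∞-norm = 0.0641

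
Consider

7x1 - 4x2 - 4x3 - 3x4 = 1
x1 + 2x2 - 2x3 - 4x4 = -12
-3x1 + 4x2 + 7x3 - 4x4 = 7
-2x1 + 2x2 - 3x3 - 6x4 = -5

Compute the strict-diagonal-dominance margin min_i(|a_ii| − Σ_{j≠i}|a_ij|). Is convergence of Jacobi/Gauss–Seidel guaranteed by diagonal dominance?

row 1: |7| − (4+4+3) = -4
row 2: |2| − (1+2+4) = -5
row 3: |7| − (3+4+4) = -4
row 4: |-6| − (2+2+3) = -1
minimum over rows = -5 → not strictly diagonally dominant

-5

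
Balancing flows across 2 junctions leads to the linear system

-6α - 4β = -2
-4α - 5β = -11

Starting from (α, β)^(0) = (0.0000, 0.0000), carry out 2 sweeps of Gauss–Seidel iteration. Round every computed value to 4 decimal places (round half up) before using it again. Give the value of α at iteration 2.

-0.9556

Iteration 1:
  α = (-2 - (-4)·0.0000) / (-6) = 0.3333
  β = (-11 - (-4)·0.3333) / (-5) = 1.9334
Iteration 2:
  α = (-2 - (-4)·1.9334) / (-6) = -0.9556
  β = (-11 - (-4)·-0.9556) / (-5) = 2.9645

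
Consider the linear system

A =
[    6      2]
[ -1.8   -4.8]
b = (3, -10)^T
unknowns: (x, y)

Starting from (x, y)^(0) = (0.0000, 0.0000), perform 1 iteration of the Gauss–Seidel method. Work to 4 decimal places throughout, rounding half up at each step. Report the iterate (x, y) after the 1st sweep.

(0.5000, 1.8958)

Iteration 1:
  x = (3 - (2)·0.0000) / (6) = 0.5000
  y = (-10 - (-1.8)·0.5000) / (-4.8) = 1.8958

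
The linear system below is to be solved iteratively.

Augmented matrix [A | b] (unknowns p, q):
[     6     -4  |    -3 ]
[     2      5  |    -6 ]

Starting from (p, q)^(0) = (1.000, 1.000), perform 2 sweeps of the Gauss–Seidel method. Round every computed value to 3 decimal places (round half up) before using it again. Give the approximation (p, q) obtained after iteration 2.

(-1.345, -0.662)

Iteration 1:
  p = (-3 - (-4)·1.000) / (6) = 0.167
  q = (-6 - (2)·0.167) / (5) = -1.267
Iteration 2:
  p = (-3 - (-4)·-1.267) / (6) = -1.345
  q = (-6 - (2)·-1.345) / (5) = -0.662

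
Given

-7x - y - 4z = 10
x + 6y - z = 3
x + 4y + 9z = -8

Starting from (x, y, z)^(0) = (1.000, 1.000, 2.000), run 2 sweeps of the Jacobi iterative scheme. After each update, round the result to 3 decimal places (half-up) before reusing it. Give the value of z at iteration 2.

Iteration 1:
  x = (10 - (-1)·1.000 - (-4)·2.000) / (-7) = -2.714
  y = (3 - (1)·1.000 - (-1)·2.000) / (6) = 0.667
  z = (-8 - (1)·1.000 - (4)·1.000) / (9) = -1.444
Iteration 2:
  x = (10 - (-1)·0.667 - (-4)·-1.444) / (-7) = -0.699
  y = (3 - (1)·-2.714 - (-1)·-1.444) / (6) = 0.712
  z = (-8 - (1)·-2.714 - (4)·0.667) / (9) = -0.884

-0.884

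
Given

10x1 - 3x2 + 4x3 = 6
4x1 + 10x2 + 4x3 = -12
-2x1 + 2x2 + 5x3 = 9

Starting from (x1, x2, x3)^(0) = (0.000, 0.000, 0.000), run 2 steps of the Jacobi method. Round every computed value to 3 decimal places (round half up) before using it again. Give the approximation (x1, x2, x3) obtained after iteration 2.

(-0.480, -2.160, 2.520)

Iteration 1:
  x1 = (6 - (-3)·0.000 - (4)·0.000) / (10) = 0.600
  x2 = (-12 - (4)·0.000 - (4)·0.000) / (10) = -1.200
  x3 = (9 - (-2)·0.000 - (2)·0.000) / (5) = 1.800
Iteration 2:
  x1 = (6 - (-3)·-1.200 - (4)·1.800) / (10) = -0.480
  x2 = (-12 - (4)·0.600 - (4)·1.800) / (10) = -2.160
  x3 = (9 - (-2)·0.600 - (2)·-1.200) / (5) = 2.520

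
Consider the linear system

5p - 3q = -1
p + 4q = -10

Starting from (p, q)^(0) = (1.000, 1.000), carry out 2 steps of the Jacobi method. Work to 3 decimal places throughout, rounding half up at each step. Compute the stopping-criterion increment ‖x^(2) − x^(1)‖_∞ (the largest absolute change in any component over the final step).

Iteration 1:
  p = (-1 - (-3)·1.000) / (5) = 0.400
  q = (-10 - (1)·1.000) / (4) = -2.750
Iteration 2:
  p = (-1 - (-3)·-2.750) / (5) = -1.850
  q = (-10 - (1)·0.400) / (4) = -2.600
Change: (-2.250, 0.150) → max |·| = 2.250

2.250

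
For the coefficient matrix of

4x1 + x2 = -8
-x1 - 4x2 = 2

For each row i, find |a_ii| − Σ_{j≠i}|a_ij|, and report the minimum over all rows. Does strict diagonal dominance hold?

row 1: |4| − (1) = 3
row 2: |-4| − (1) = 3
minimum over rows = 3 → strictly diagonally dominant (convergence guaranteed)

3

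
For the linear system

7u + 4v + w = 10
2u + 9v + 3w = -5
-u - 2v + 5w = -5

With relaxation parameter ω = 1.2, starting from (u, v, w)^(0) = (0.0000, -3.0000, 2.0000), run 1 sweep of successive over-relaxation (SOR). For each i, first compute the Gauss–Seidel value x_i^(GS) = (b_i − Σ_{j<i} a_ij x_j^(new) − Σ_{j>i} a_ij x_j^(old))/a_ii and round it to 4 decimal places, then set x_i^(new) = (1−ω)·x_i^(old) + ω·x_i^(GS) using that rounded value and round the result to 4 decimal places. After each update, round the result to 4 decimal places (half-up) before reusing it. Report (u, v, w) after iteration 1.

(3.4285, -1.7809, -1.6320)

Iteration 1:
  u: GS value = (10 - (4)·-3.0000 - (1)·2.0000) / (7) = 2.8571;  u ← (1−ω)·0.0000 + ω·2.8571 = 3.4285
  v: GS value = (-5 - (2)·3.4285 - (3)·2.0000) / (9) = -1.9841;  v ← (1−ω)·-3.0000 + ω·-1.9841 = -1.7809
  w: GS value = (-5 - (-1)·3.4285 - (-2)·-1.7809) / (5) = -1.0267;  w ← (1−ω)·2.0000 + ω·-1.0267 = -1.6320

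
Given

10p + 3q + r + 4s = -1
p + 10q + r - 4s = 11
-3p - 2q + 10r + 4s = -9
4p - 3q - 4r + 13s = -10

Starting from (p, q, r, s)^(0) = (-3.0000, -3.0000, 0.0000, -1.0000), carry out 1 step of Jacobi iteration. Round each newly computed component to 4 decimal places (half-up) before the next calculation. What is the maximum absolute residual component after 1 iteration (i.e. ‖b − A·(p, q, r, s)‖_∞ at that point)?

Iteration 1:
  p = (-1 - (3)·-3.0000 - (1)·0.0000 - (4)·-1.0000) / (10) = 1.2000
  q = (11 - (1)·-3.0000 - (1)·0.0000 - (-4)·-1.0000) / (10) = 1.0000
  r = (-9 - (-3)·-3.0000 - (-2)·-3.0000 - (4)·-1.0000) / (10) = -2.0000
  s = (-10 - (4)·-3.0000 - (-3)·-3.0000 - (-4)·0.0000) / (13) = -0.5385
Residual b − A·x = (-11.8460, -0.3540, 18.7540, -12.7995); ∞-norm = 18.7540

18.7540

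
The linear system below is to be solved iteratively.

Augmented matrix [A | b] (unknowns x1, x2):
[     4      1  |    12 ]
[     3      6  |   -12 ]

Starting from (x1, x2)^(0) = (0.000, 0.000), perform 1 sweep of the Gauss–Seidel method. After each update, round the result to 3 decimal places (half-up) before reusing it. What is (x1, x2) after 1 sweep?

(3.000, -3.500)

Iteration 1:
  x1 = (12 - (1)·0.000) / (4) = 3.000
  x2 = (-12 - (3)·3.000) / (6) = -3.500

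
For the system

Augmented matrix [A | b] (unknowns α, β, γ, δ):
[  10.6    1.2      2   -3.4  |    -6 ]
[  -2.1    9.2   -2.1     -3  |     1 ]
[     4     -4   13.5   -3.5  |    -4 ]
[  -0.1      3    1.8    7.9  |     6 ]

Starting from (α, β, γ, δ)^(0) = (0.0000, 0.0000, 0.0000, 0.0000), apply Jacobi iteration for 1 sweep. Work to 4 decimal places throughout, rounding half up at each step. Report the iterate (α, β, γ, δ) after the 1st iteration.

Iteration 1:
  α = (-6 - (1.2)·0.0000 - (2)·0.0000 - (-3.4)·0.0000) / (10.6) = -0.5660
  β = (1 - (-2.1)·0.0000 - (-2.1)·0.0000 - (-3)·0.0000) / (9.2) = 0.1087
  γ = (-4 - (4)·0.0000 - (-4)·0.0000 - (-3.5)·0.0000) / (13.5) = -0.2963
  δ = (6 - (-0.1)·0.0000 - (3)·0.0000 - (1.8)·0.0000) / (7.9) = 0.7595

(-0.5660, 0.1087, -0.2963, 0.7595)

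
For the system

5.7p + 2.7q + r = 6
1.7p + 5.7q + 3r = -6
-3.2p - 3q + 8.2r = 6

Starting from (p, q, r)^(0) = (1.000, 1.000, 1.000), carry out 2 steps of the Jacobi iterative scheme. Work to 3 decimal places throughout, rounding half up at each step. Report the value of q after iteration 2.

-1.956

Iteration 1:
  p = (6 - (2.7)·1.000 - (1)·1.000) / (5.7) = 0.404
  q = (-6 - (1.7)·1.000 - (3)·1.000) / (5.7) = -1.877
  r = (6 - (-3.2)·1.000 - (-3)·1.000) / (8.2) = 1.488
Iteration 2:
  p = (6 - (2.7)·-1.877 - (1)·1.488) / (5.7) = 1.681
  q = (-6 - (1.7)·0.404 - (3)·1.488) / (5.7) = -1.956
  r = (6 - (-3.2)·0.404 - (-3)·-1.877) / (8.2) = 0.203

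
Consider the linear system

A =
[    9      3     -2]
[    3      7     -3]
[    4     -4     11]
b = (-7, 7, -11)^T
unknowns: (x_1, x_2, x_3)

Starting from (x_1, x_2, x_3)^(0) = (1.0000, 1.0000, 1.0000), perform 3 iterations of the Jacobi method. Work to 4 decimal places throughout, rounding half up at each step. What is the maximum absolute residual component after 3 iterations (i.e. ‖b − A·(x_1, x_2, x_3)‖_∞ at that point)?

Iteration 1:
  x_1 = (-7 - (3)·1.0000 - (-2)·1.0000) / (9) = -0.8889
  x_2 = (7 - (3)·1.0000 - (-3)·1.0000) / (7) = 1.0000
  x_3 = (-11 - (4)·1.0000 - (-4)·1.0000) / (11) = -1.0000
Iteration 2:
  x_1 = (-7 - (3)·1.0000 - (-2)·-1.0000) / (9) = -1.3333
  x_2 = (7 - (3)·-0.8889 - (-3)·-1.0000) / (7) = 0.9524
  x_3 = (-11 - (4)·-0.8889 - (-4)·1.0000) / (11) = -0.3131
Iteration 3:
  x_1 = (-7 - (3)·0.9524 - (-2)·-0.3131) / (9) = -1.1648
  x_2 = (7 - (3)·-1.3333 - (-3)·-0.3131) / (7) = 1.4372
  x_3 = (-11 - (4)·-1.3333 - (-4)·0.9524) / (11) = -0.1688
Residual b − A·x = (-1.1660, -0.0724, 1.2648); ∞-norm = 1.2648

1.2648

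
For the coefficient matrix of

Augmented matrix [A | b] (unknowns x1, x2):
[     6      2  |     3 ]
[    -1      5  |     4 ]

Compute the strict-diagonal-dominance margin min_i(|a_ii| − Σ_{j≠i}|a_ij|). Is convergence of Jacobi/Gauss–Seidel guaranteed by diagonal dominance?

4

row 1: |6| − (2) = 4
row 2: |5| − (1) = 4
minimum over rows = 4 → strictly diagonally dominant (convergence guaranteed)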